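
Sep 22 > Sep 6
True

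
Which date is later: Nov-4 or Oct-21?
Nov-4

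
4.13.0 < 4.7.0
False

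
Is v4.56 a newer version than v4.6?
Yes. Version numbers are compared segment by segment as integers, not as decimals: minor version 56 > 6, so v4.56 > v4.6 (even though the decimal 4.56 < 4.6).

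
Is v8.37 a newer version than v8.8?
Yes. Version numbers are compared segment by segment as integers, not as decimals: minor version 37 > 8, so v8.37 > v8.8 (even though the decimal 8.37 < 8.8).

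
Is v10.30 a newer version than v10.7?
Yes. Version numbers are compared segment by segment as integers, not as decimals: minor version 30 > 7, so v10.30 > v10.7 (even though the decimal 10.30 < 10.7).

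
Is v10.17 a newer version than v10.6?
Yes. Version numbers are compared segment by segment as integers, not as decimals: minor version 17 > 6, so v10.17 > v10.6 (even though the decimal 10.17 < 10.6).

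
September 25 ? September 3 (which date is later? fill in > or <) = >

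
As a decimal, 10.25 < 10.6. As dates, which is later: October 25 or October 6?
October 25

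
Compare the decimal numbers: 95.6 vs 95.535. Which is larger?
95.6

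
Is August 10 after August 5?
Yes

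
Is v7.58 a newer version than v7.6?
Yes. Version numbers are compared segment by segment as integers, not as decimals: minor version 58 > 6, so v7.58 > v7.6 (even though the decimal 7.58 < 7.6).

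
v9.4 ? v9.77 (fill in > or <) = <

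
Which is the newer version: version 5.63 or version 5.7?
version 5.63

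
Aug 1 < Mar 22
False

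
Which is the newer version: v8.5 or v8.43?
v8.43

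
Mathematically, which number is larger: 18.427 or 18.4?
18.427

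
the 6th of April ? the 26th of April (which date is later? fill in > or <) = <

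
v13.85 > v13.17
True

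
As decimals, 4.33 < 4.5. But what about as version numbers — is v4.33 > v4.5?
True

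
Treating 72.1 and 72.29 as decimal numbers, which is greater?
72.29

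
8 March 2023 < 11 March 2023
True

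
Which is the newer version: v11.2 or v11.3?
v11.3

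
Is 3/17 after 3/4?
Yes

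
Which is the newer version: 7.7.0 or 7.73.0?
7.73.0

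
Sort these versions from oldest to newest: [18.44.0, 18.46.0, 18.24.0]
[18.24.0, 18.44.0, 18.46.0]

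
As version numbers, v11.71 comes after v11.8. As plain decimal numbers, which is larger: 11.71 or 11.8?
11.8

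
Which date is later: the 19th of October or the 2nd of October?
the 19th of October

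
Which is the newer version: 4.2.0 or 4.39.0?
4.39.0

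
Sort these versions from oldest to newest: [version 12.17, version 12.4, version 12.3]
[version 12.3, version 12.4, version 12.17]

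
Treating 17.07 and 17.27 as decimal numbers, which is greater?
17.27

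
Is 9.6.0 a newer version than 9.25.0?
No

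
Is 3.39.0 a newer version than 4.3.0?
No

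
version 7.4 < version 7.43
True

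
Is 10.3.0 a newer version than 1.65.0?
Yes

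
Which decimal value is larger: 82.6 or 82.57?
82.6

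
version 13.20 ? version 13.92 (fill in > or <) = <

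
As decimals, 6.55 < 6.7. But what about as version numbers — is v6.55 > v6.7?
True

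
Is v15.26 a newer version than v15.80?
No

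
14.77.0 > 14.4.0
True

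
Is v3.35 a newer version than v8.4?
No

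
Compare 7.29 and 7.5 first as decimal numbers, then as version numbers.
As decimals: 7.29 < 7.5. As versions: v7.29 > v7.5 (minor version 29 > 5).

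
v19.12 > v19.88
False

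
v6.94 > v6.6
True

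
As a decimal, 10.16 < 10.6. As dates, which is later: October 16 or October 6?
October 16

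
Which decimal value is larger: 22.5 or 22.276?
22.5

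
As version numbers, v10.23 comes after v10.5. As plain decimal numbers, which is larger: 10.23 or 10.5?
10.5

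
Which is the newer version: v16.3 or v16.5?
v16.5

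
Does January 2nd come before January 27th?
Yes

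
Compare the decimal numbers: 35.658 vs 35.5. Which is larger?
35.658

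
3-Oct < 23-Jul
False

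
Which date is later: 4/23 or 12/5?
12/5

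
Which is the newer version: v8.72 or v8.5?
v8.72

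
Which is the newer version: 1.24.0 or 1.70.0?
1.70.0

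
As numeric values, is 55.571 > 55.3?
True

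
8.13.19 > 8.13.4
True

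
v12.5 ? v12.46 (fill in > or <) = <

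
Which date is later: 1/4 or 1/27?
1/27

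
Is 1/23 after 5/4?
No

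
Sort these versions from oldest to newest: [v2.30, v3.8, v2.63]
[v2.30, v2.63, v3.8]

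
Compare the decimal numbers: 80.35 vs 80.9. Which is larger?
80.9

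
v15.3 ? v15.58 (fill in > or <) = <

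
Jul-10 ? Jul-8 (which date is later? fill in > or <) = >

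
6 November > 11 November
False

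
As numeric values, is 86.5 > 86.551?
False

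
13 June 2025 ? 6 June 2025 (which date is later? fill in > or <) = >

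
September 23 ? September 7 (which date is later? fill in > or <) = >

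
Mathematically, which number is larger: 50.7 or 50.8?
50.8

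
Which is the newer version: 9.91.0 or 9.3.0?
9.91.0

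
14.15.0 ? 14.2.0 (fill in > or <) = >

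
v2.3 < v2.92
True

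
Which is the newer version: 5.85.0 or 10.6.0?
10.6.0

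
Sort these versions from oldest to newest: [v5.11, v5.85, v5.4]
[v5.4, v5.11, v5.85]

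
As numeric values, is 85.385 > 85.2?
True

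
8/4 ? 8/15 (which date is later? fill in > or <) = <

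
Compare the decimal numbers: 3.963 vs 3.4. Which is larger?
3.963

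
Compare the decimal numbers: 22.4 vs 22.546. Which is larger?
22.546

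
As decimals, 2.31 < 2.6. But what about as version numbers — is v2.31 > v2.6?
True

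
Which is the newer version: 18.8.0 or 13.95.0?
18.8.0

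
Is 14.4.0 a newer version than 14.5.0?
No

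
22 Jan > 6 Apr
False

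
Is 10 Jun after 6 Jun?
Yes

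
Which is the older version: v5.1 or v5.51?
v5.1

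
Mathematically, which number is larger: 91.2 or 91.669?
91.669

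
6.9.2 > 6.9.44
False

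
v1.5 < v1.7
True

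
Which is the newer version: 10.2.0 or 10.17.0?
10.17.0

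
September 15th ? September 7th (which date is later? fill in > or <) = >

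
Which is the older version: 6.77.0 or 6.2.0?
6.2.0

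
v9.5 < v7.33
False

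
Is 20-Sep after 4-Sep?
Yes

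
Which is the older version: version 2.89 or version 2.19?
version 2.19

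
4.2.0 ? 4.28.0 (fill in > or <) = <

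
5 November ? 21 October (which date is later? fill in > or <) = >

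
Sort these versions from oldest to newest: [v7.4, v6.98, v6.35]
[v6.35, v6.98, v7.4]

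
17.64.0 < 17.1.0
False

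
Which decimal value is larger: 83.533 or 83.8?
83.8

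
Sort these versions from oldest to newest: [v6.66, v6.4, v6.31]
[v6.4, v6.31, v6.66]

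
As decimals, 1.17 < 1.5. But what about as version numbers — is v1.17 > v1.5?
True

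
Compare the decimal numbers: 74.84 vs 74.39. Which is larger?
74.84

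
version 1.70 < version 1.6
False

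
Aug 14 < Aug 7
False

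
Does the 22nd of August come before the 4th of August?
No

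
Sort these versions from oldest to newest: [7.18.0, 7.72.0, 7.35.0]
[7.18.0, 7.35.0, 7.72.0]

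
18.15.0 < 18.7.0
False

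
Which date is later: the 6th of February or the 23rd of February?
the 23rd of February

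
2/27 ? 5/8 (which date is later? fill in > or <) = <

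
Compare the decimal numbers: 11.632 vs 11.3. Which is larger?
11.632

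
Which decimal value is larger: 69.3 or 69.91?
69.91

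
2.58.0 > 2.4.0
True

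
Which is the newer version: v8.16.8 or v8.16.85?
v8.16.85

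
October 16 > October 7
True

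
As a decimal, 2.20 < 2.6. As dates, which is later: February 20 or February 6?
February 20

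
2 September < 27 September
True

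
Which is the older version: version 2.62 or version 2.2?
version 2.2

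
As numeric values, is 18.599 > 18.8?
False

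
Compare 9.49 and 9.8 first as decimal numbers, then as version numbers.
As decimals: 9.49 < 9.8. As versions: v9.49 > v9.8 (minor version 49 > 8).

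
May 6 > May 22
False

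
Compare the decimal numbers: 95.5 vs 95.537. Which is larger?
95.537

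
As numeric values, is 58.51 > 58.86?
False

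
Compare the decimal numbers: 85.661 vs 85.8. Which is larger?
85.8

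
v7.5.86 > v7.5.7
True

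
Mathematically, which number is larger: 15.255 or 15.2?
15.255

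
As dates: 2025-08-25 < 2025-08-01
False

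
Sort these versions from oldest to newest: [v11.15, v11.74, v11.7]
[v11.7, v11.15, v11.74]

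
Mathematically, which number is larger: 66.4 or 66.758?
66.758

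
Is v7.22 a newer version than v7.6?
Yes. Version numbers are compared segment by segment as integers, not as decimals: minor version 22 > 6, so v7.22 > v7.6 (even though the decimal 7.22 < 7.6).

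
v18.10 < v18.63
True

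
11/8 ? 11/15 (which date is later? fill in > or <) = <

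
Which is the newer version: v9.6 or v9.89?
v9.89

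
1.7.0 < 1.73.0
True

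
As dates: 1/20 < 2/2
True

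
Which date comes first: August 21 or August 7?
August 7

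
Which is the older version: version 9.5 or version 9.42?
version 9.5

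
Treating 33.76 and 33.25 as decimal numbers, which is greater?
33.76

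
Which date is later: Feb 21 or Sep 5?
Sep 5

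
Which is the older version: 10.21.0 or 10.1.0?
10.1.0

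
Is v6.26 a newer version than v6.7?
Yes. Version numbers are compared segment by segment as integers, not as decimals: minor version 26 > 7, so v6.26 > v6.7 (even though the decimal 6.26 < 6.7).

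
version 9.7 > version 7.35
True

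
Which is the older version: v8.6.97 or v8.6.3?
v8.6.3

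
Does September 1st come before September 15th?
Yes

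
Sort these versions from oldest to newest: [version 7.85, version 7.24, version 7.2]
[version 7.2, version 7.24, version 7.85]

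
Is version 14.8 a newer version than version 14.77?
No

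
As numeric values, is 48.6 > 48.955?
False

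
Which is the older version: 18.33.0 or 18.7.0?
18.7.0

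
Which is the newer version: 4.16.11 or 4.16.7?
4.16.11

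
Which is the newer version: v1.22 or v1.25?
v1.25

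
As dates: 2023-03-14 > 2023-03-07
True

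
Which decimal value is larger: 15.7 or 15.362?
15.7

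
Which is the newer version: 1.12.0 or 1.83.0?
1.83.0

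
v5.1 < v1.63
False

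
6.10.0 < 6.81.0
True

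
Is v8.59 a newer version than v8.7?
Yes. Version numbers are compared segment by segment as integers, not as decimals: minor version 59 > 7, so v8.59 > v8.7 (even though the decimal 8.59 < 8.7).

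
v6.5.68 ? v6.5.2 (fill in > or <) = >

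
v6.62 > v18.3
False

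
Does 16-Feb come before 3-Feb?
No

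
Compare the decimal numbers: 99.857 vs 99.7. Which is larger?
99.857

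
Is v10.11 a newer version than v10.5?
Yes. Version numbers are compared segment by segment as integers, not as decimals: minor version 11 > 5, so v10.11 > v10.5 (even though the decimal 10.11 < 10.5).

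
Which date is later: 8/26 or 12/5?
12/5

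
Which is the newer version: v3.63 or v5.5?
v5.5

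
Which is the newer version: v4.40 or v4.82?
v4.82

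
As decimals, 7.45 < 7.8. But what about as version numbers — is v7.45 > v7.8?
True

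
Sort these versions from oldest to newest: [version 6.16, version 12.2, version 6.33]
[version 6.16, version 6.33, version 12.2]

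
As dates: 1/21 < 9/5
True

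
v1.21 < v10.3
True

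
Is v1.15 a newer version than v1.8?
Yes. Version numbers are compared segment by segment as integers, not as decimals: minor version 15 > 8, so v1.15 > v1.8 (even though the decimal 1.15 < 1.8).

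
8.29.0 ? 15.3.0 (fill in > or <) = <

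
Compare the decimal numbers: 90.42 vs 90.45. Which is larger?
90.45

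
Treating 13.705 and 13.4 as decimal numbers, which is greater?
13.705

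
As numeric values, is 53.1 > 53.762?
False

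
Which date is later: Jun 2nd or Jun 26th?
Jun 26th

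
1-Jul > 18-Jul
False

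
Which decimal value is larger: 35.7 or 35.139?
35.7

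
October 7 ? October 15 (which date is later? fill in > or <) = <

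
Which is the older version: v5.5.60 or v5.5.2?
v5.5.2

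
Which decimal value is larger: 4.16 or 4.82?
4.82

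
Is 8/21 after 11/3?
No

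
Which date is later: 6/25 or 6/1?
6/25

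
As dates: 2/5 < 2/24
True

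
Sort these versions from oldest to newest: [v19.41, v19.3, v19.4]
[v19.3, v19.4, v19.41]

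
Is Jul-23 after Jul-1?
Yes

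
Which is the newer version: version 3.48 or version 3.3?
version 3.48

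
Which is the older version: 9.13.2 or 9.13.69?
9.13.2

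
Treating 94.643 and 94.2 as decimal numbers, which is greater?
94.643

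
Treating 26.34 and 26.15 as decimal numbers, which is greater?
26.34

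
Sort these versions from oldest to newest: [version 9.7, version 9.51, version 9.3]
[version 9.3, version 9.7, version 9.51]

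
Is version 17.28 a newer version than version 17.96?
No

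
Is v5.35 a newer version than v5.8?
Yes. Version numbers are compared segment by segment as integers, not as decimals: minor version 35 > 8, so v5.35 > v5.8 (even though the decimal 5.35 < 5.8).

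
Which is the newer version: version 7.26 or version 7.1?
version 7.26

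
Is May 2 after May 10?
No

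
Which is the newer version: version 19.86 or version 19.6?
version 19.86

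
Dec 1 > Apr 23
True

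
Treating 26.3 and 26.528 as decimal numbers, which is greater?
26.528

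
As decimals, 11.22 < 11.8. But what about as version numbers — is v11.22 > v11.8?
True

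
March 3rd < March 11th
True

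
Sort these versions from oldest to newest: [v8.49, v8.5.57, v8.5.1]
[v8.5.1, v8.5.57, v8.49]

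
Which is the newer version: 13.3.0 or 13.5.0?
13.5.0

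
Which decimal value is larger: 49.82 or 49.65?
49.82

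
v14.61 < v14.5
False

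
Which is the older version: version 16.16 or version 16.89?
version 16.16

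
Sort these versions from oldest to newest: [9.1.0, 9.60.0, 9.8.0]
[9.1.0, 9.8.0, 9.60.0]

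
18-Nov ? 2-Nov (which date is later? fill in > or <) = >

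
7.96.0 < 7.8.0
False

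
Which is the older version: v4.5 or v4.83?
v4.5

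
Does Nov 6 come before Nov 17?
Yes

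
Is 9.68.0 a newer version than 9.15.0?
Yes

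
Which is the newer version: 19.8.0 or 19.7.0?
19.8.0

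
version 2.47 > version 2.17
True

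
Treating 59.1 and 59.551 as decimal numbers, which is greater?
59.551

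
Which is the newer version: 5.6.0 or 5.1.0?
5.6.0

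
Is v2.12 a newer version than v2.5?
Yes. Version numbers are compared segment by segment as integers, not as decimals: minor version 12 > 5, so v2.12 > v2.5 (even though the decimal 2.12 < 2.5).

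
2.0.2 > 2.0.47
False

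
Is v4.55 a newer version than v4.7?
Yes. Version numbers are compared segment by segment as integers, not as decimals: minor version 55 > 7, so v4.55 > v4.7 (even though the decimal 4.55 < 4.7).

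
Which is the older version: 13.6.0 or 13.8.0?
13.6.0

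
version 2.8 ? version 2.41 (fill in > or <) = <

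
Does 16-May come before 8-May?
No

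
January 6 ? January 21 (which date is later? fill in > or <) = <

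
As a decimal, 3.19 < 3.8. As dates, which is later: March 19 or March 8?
March 19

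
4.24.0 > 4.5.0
True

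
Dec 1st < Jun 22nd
False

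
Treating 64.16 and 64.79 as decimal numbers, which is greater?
64.79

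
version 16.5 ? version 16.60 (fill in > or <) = <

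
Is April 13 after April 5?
Yes. Day 13 comes after day 5 in April — this is a date comparison, not a decimal one (the decimal 4.13 would be smaller than 4.5).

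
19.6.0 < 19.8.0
True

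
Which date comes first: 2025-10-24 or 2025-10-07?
2025-10-07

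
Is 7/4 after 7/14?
No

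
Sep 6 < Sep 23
True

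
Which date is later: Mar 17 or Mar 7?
Mar 17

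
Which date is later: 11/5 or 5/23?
11/5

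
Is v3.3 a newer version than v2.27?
Yes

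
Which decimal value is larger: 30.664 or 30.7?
30.7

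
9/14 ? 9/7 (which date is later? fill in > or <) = >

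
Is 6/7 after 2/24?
Yes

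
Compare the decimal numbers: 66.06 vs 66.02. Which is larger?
66.06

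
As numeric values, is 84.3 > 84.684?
False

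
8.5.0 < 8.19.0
True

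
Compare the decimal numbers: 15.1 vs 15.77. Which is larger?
15.77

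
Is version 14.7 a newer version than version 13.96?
Yes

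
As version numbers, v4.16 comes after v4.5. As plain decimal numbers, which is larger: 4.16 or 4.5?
4.5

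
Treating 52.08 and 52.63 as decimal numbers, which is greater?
52.63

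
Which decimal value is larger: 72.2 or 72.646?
72.646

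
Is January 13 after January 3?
Yes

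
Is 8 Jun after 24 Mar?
Yes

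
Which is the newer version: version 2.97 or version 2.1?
version 2.97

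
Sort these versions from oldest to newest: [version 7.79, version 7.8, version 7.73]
[version 7.8, version 7.73, version 7.79]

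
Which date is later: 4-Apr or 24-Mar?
4-Apr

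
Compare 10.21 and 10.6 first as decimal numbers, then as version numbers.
As decimals: 10.21 < 10.6. As versions: v10.21 > v10.6 (minor version 21 > 6).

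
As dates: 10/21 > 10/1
True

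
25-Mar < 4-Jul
True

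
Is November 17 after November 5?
Yes. Day 17 comes after day 5 in November — this is a date comparison, not a decimal one (the decimal 11.17 would be smaller than 11.5).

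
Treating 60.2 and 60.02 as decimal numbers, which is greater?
60.2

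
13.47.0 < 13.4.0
False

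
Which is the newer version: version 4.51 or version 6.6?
version 6.6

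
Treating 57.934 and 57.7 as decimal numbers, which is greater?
57.934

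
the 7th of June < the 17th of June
True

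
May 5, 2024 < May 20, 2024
True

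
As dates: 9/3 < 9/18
True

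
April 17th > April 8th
True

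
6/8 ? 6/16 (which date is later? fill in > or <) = <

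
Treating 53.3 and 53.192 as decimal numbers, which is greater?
53.3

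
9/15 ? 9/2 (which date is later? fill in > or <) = >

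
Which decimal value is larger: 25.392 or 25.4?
25.4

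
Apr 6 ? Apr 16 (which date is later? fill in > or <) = <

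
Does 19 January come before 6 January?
No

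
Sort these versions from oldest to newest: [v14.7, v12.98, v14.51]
[v12.98, v14.7, v14.51]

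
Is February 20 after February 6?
Yes. Day 20 comes after day 6 in February — this is a date comparison, not a decimal one (the decimal 2.20 would be smaller than 2.6).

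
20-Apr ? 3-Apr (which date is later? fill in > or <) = >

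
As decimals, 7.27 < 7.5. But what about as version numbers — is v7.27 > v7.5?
True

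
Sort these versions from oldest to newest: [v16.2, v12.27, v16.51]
[v12.27, v16.2, v16.51]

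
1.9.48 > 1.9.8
True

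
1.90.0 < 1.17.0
False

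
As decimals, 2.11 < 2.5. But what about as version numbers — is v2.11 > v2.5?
True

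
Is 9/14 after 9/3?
Yes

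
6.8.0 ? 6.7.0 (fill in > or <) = >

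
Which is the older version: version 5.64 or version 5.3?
version 5.3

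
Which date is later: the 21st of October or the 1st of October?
the 21st of October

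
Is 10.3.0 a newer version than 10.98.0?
No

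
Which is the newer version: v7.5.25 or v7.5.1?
v7.5.25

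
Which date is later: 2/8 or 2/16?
2/16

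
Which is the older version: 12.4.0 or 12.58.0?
12.4.0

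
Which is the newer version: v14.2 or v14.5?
v14.5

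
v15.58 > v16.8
False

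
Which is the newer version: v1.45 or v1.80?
v1.80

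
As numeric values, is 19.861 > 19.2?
True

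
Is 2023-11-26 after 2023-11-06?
Yes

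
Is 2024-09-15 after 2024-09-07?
Yes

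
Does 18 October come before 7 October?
No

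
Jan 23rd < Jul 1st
True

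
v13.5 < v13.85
True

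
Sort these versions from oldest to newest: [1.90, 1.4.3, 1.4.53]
[1.4.3, 1.4.53, 1.90]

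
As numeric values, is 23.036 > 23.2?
False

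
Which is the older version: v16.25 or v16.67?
v16.25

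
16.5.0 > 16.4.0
True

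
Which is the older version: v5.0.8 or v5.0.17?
v5.0.8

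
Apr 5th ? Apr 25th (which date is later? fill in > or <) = <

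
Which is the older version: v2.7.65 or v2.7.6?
v2.7.6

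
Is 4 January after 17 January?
No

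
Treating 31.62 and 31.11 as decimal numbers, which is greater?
31.62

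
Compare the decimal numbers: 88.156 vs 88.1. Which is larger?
88.156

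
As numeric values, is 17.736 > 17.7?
True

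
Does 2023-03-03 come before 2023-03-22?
Yes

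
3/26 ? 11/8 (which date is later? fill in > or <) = <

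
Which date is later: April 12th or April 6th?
April 12th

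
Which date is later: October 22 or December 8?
December 8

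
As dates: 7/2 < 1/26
False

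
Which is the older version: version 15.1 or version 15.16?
version 15.1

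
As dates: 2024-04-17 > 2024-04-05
True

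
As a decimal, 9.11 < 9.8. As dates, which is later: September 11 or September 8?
September 11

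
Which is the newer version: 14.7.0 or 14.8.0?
14.8.0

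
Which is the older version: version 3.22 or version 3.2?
version 3.2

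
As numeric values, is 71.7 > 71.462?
True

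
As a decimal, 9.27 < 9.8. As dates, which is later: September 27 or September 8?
September 27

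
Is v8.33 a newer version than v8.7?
Yes. Version numbers are compared segment by segment as integers, not as decimals: minor version 33 > 7, so v8.33 > v8.7 (even though the decimal 8.33 < 8.7).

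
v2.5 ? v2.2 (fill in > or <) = >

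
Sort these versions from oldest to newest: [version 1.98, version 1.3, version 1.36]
[version 1.3, version 1.36, version 1.98]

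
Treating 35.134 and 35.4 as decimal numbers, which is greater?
35.4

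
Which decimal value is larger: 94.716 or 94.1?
94.716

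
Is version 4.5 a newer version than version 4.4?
Yes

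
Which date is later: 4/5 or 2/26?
4/5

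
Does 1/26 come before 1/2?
No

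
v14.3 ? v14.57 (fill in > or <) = <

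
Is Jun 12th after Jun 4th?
Yes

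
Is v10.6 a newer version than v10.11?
No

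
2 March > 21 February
True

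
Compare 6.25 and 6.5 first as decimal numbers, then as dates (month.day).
As decimals: 6.25 < 6.5. As dates: 6/25 is later than 6/5 (day 25 > day 5).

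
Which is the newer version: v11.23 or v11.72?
v11.72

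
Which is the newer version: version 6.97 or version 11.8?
version 11.8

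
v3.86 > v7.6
False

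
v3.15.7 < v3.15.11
True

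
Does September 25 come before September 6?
No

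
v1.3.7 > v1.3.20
False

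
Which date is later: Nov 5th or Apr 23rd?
Nov 5th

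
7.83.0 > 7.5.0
True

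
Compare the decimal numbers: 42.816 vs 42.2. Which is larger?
42.816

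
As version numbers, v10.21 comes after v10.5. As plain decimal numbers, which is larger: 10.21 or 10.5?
10.5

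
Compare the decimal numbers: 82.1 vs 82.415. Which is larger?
82.415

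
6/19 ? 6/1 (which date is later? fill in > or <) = >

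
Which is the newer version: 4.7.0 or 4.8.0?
4.8.0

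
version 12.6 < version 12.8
True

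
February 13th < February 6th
False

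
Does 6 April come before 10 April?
Yes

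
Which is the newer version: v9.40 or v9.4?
v9.40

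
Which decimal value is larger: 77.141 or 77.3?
77.3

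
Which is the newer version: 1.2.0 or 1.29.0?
1.29.0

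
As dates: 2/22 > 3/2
False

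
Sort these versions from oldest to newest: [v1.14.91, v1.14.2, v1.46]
[v1.14.2, v1.14.91, v1.46]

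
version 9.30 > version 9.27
True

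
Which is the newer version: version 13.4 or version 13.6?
version 13.6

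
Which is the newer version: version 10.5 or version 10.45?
version 10.45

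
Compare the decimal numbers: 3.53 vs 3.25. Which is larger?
3.53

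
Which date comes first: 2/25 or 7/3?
2/25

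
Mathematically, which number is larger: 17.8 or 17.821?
17.821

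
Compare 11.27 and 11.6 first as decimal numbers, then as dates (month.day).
As decimals: 11.27 < 11.6. As dates: 11/27 is later than 11/6 (day 27 > day 6).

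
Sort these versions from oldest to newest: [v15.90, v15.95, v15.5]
[v15.5, v15.90, v15.95]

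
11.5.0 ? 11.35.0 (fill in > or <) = <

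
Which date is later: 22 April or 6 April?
22 April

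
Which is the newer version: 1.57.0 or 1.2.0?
1.57.0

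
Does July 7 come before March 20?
No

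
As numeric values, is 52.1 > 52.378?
False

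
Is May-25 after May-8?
Yes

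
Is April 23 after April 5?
Yes. Day 23 comes after day 5 in April — this is a date comparison, not a decimal one (the decimal 4.23 would be smaller than 4.5).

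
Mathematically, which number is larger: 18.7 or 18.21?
18.7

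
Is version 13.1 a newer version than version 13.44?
No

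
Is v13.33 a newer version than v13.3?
Yes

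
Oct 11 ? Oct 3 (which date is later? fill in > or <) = >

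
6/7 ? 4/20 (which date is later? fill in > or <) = >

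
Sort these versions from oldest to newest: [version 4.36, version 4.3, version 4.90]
[version 4.3, version 4.36, version 4.90]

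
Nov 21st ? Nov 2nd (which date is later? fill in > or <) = >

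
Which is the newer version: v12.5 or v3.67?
v12.5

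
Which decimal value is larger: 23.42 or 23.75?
23.75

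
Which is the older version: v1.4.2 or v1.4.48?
v1.4.2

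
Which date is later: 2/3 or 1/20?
2/3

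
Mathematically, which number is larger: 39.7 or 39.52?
39.7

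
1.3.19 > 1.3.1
True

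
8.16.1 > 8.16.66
False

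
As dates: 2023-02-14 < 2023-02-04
False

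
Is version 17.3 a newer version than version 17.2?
Yes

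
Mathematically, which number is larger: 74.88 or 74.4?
74.88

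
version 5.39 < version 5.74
True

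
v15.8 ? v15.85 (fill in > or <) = <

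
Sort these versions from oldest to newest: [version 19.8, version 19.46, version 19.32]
[version 19.8, version 19.32, version 19.46]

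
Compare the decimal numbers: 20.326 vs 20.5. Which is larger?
20.5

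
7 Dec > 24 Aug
True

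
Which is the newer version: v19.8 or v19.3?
v19.8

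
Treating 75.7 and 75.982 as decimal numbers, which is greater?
75.982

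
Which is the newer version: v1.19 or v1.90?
v1.90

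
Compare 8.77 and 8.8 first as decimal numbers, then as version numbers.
As decimals: 8.77 < 8.8. As versions: v8.77 > v8.8 (minor version 77 > 8).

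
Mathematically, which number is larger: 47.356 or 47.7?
47.7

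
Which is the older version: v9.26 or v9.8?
v9.8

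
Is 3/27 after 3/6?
Yes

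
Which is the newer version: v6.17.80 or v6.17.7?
v6.17.80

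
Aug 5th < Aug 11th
True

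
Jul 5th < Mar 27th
False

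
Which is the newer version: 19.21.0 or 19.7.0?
19.21.0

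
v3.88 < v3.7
False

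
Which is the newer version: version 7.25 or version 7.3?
version 7.25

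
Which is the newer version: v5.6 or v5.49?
v5.49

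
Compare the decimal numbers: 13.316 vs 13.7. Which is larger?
13.7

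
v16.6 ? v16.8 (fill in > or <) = <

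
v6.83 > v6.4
True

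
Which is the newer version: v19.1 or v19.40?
v19.40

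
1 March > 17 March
False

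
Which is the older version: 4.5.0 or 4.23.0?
4.5.0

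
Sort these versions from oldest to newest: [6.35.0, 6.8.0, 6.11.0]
[6.8.0, 6.11.0, 6.35.0]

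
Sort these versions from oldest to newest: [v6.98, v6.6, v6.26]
[v6.6, v6.26, v6.98]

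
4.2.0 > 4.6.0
False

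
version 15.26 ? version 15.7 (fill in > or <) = >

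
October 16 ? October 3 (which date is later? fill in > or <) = >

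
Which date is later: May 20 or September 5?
September 5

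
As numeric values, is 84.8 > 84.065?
True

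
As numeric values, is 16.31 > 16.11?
True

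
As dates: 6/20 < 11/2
True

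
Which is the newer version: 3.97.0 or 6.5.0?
6.5.0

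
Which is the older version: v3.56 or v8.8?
v3.56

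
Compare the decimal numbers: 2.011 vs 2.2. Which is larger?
2.2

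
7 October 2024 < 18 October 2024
True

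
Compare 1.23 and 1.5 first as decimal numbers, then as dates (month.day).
As decimals: 1.23 < 1.5. As dates: 1/23 is later than 1/5 (day 23 > day 5).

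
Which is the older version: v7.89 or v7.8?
v7.8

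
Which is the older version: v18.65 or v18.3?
v18.3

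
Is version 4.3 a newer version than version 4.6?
No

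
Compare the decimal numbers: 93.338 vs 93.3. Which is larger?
93.338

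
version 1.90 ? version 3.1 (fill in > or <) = <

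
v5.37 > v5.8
True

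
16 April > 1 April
True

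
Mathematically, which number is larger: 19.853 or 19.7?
19.853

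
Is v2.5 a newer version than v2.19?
No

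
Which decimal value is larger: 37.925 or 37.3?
37.925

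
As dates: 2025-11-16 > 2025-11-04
True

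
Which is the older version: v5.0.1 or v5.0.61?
v5.0.1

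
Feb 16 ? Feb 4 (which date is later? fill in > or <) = >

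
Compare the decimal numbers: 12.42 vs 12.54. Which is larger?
12.54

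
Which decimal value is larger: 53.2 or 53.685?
53.685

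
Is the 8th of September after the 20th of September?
No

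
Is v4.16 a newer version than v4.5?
Yes. Version numbers are compared segment by segment as integers, not as decimals: minor version 16 > 5, so v4.16 > v4.5 (even though the decimal 4.16 < 4.5).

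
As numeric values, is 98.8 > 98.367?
True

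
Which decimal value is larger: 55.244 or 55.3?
55.3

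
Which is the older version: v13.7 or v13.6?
v13.6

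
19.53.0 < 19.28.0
False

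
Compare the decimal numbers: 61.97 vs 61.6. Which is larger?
61.97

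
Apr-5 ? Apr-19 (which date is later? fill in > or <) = <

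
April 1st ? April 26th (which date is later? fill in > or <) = <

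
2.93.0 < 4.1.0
True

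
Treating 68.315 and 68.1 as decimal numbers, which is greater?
68.315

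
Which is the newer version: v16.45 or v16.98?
v16.98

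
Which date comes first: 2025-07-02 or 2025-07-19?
2025-07-02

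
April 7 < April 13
True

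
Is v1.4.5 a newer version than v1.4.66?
No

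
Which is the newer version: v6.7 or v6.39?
v6.39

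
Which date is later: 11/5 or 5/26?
11/5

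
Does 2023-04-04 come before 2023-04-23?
Yes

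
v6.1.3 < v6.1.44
True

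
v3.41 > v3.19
True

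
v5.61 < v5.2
False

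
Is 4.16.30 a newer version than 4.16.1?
Yes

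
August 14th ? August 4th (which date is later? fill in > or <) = >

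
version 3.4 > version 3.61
False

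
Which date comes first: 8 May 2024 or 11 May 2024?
8 May 2024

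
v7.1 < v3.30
False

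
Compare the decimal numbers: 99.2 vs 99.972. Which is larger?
99.972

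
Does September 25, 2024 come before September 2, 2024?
No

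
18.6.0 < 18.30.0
True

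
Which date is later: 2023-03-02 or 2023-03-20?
2023-03-20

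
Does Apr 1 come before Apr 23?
Yes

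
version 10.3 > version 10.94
False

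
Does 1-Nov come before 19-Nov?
Yes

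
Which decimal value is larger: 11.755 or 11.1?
11.755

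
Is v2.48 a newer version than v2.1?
Yes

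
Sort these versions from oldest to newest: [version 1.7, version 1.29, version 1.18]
[version 1.7, version 1.18, version 1.29]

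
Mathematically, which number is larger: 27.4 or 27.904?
27.904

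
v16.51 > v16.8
True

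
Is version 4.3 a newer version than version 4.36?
No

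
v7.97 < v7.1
False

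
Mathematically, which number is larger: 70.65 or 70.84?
70.84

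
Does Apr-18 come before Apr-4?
No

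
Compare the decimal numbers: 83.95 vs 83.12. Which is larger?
83.95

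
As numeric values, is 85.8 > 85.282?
True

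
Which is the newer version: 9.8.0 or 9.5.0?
9.8.0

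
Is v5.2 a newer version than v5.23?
No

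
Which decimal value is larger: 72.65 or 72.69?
72.69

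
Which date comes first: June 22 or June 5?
June 5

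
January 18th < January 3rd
False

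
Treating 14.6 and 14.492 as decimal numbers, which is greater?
14.6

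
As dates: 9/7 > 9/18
False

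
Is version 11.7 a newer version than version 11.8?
No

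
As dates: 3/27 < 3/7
False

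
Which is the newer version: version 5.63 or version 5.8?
version 5.63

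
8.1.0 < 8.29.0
True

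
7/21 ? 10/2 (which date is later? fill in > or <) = <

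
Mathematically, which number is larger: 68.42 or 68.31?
68.42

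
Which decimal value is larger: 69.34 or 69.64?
69.64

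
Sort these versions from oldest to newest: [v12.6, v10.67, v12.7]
[v10.67, v12.6, v12.7]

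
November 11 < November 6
False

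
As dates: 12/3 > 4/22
True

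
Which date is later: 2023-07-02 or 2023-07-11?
2023-07-11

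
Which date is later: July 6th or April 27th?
July 6th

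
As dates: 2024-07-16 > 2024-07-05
True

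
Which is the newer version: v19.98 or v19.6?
v19.98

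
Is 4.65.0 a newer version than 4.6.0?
Yes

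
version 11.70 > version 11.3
True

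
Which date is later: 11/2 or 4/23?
11/2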